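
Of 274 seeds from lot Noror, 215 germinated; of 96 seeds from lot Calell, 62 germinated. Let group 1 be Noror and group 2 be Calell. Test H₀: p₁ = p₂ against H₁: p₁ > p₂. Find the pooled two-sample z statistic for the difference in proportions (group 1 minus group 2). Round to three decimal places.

z = 2.699

p̂₁ = 215/274 = 0.78467, p̂₂ = 62/96 = 0.64583.
Pooled p̂ = (215+62)/(274+96) = 277/370 = 0.74865.
SE = √(0.188174 × 0.0140663) = 0.05145.
z = (0.78467 − 0.64583)/0.05145 = 0.13884/0.05145 = 2.699.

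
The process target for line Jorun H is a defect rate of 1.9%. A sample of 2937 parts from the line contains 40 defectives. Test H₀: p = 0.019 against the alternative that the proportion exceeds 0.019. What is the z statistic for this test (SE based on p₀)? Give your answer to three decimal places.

p̂ = 40/2937 = 0.013619.
SE = √(p₀(1−p₀)/n) = √(0.018639/2937) = 0.002519.
z = (0.013619 − 0.019)/0.002519 = -0.005381/0.002519 = -2.136.

z = -2.136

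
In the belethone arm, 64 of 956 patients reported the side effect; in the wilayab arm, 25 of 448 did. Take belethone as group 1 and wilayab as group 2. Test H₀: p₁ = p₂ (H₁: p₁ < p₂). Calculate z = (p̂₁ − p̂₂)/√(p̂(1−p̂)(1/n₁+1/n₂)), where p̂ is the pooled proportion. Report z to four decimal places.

p̂₁ = 64/956 ≈ 0.066946, p̂₂ = 25/448 ≈ 0.055804.
Pooled p̂ = (64+25)/(956+448) = 89/1404 = 0.063390.
SE = √(0.059372 × 0.00327817) = 0.013951.
z = (0.066946 − 0.055804)/0.013951 = 0.011142/0.013951 = 0.7987.

z = 0.7987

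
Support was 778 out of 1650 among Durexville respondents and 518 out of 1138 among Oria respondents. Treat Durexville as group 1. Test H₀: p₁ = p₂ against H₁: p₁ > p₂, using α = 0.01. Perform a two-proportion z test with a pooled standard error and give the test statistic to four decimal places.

p̂₁ = 778/1650 = 0.471515, p̂₂ = 518/1138 = 0.455185.
Pooled p̂ = (778+518)/(1650+1138) = 1296/2788 = 0.464849.
SE = √(0.248764 × 0.0014848) = 0.019219.
z = (0.471515 − 0.455185)/0.019219 = 0.016330/0.019219 = 0.8497.
p-value = P(Z > 0.850) ≈ 0.1977; since p > α = 0.01, fail to reject H₀.

z = 0.8497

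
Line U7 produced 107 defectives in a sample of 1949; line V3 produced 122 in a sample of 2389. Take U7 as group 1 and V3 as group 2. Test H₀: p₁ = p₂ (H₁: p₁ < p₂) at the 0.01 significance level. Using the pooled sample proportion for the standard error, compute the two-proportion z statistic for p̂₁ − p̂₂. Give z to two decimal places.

z = 0.56

p̂₁ = 107/1949 = 0.0549, p̂₂ = 122/2389 = 0.0511.
Pooled p̂ = (107+122)/(1949+2389) = 229/4338 = 0.0528.
SE = √(p̂(1−p̂)(1/n₁+1/n₂)) = √(0.0528·0.9472·0.000931669) = √(4.65859e-05) = 0.0068.
z = (0.0549 − 0.0511)/0.0068 = 0.0038/0.0068 = 0.56.
p-value = P(Z < 0.562) ≈ 0.7128. With α = 0.01, fail to reject H₀.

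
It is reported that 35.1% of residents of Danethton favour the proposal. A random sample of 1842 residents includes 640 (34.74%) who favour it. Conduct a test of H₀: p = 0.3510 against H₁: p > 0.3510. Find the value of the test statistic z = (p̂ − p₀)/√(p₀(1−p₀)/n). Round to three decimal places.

z = -0.319

p̂ = 640/1842 ≈ 0.34745.
SE = √(p₀(1−p₀)/n) = √(0.2278/1842) = 0.01112.
z = (0.34745 − 0.351)/0.01112 = -0.00355/0.01112 = -0.319.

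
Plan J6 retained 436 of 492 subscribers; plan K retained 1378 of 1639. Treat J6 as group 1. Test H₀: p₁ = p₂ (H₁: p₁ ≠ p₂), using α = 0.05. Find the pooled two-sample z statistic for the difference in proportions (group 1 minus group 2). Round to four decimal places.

p̂₁ = 436/492 = 0.886179, p̂₂ = 1378/1639 = 0.840757.
Pooled p̂ = (436+1378)/(492+1639) = 1814/2131 = 0.851244.
SE = √(p̂(1−p̂)(1/n₁+1/n₂)) = √(0.851244·0.148756·0.00264265) = √(0.000334633) = 0.018293.
z = (0.886179 − 0.840757)/0.018293 = 0.045422/0.018293 = 2.4830.
Two-sided p-value ≈ 2·Φ(−2.483) = 0.0130, so at α = 0.05 we reject H₀.

z = 2.4830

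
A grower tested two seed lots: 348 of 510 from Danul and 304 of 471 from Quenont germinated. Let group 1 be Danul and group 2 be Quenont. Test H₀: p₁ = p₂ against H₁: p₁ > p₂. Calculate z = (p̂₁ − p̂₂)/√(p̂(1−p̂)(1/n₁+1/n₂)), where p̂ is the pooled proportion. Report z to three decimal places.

z = 1.224

p̂₁ = 348/510 ≈ 0.682353, p̂₂ = 304/471 ≈ 0.645435.
Pooled p̂ = (348+304)/(510+471) = 652/981 = 0.664628.
SE = √(0.222898 × 0.00408393) = 0.030171.
z = (0.682353 − 0.645435)/0.030171 = 0.036918/0.030171 = 1.224.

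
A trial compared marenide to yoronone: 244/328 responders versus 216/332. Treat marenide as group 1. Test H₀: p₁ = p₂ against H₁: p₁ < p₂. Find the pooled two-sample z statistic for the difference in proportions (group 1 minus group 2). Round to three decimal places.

z = 2.608

p̂₁ = 244/328 = 0.74390, p̂₂ = 216/332 = 0.65060.
Pooled p̂ = (244+216)/(328+332) = 460/660 = 0.69697.
SE = √(p̂(1−p̂)(1/n₁+1/n₂)) = √(0.69697·0.30303·0.00606083) = √(0.00128006) = 0.03578.
z = (0.74390 − 0.65060)/0.03578 = 0.09330/0.03578 = 2.608.
p-value = P(Z < 2.608) ≈ 0.9954.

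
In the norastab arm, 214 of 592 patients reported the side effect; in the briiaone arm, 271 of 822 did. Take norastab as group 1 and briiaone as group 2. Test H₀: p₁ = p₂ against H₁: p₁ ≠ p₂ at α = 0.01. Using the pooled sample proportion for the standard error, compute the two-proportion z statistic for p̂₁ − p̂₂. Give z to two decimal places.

p̂₁ = 214/592 ≈ 0.3615, p̂₂ = 271/822 ≈ 0.3297.
Pooled p̂ = (214+271)/(592+822) = 485/1414 = 0.3430.
SE = √(p̂(1−p̂)(1/n₁+1/n₂)) = √(0.3430·0.6570·0.00290573) = √(0.000654809) = 0.0256.
z = (0.3615 − 0.3297)/0.0256 = 0.0318/0.0256 = 1.24.
p-value = 2·P(Z > 1.243) ≈ 0.2139. With α = 0.01, fail to reject H₀.

z = 1.24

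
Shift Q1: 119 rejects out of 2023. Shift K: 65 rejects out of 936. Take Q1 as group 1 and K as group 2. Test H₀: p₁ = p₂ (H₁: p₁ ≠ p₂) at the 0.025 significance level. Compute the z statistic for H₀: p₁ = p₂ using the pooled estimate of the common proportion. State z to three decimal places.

z = -1.113

p̂₁ = 119/2023 ≈ 0.058824, p̂₂ = 65/936 ≈ 0.069444.
Pooled p̂ = (119+65)/(2023+936) = 184/2959 = 0.062183.
SE = √(p̂(1−p̂)(1/n₁+1/n₂)) = √(0.062183·0.937817·0.00156269) = √(9.11306e-05) = 0.009546.
z = (0.058824 − 0.069444)/0.009546 = -0.010620/0.009546 = -1.113.
Two-sided p-value ≈ 2·Φ(−1.113) = 0.2659, so at α = 0.025 we fail to reject H₀.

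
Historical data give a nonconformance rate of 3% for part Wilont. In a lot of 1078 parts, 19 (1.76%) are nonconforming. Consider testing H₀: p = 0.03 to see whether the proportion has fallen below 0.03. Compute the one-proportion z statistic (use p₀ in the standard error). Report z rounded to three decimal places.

p̂ = 19/1078 ≈ 0.017625.
Under H₀, SE = √(0.03·0.97/1078) = √(2.69944e-05) = 0.005196.
z = (0.017625 − 0.03)/0.005196 = -0.012375/0.005196 = -2.382.

z = -2.382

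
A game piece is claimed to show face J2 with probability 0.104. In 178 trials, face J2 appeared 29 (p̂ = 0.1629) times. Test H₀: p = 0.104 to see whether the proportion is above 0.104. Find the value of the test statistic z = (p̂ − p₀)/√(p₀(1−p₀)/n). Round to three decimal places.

p̂ = 29/178 ≈ 0.16292.
Under H₀, SE = √(0.104·0.896/178) = √(0.000523506) = 0.02288.
z = (0.16292 − 0.104)/0.02288 = 0.05892/0.02288 = 2.575.
p-value = P(Z > 2.575) ≈ 0.0050.

z = 2.575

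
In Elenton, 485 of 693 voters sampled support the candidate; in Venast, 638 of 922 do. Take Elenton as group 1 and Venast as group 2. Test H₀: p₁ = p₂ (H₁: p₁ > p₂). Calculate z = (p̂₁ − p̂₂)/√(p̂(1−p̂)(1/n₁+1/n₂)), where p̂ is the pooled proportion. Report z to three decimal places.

z = 0.341

p̂₁ = 485/693 ≈ 0.69986, p̂₂ = 638/922 ≈ 0.69197.
Pooled p̂ = (485+638)/(693+922) = 1123/1615 = 0.69536.
SE = √(0.211836 × 0.0025276) = 0.02314.
z = (0.69986 − 0.69197)/0.02314 = 0.00789/0.02314 = 0.341.
p-value = P(Z > 0.341) ≈ 0.3667.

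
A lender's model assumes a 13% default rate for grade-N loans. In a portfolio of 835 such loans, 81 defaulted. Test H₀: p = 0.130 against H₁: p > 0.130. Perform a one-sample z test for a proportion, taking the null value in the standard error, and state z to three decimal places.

z = -2.835

p̂ = 81/835 ≈ 0.097006.
SE = √(p₀(1−p₀)/n) = √(0.1131/835) = 0.011638.
z = (0.097006 − 0.13)/0.011638 = -0.032994/0.011638 = -2.835.
p-value = P(Z > -2.835) ≈ 0.9977.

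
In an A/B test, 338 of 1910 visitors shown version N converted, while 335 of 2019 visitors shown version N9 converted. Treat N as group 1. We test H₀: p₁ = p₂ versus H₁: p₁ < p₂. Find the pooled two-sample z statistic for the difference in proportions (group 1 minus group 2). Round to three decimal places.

p̂₁ = 338/1910 = 0.17696, p̂₂ = 335/2019 = 0.16592.
Pooled p̂ = (338+335)/(1910+2019) = 673/3929 = 0.17129.
SE = √(p̂(1−p̂)(1/n₁+1/n₂)) = √(0.17129·0.82871·0.00101885) = √(0.000144626) = 0.01203.
z = (0.17696 − 0.16592)/0.01203 = 0.01104/0.01203 = 0.918.
p-value = P(Z < 0.918) ≈ 0.8207.

z = 0.918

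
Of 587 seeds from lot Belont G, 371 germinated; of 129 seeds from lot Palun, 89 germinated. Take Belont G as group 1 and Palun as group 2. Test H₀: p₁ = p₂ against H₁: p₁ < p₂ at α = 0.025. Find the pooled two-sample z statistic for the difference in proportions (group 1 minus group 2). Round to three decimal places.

p̂₁ = 371/587 = 0.63203, p̂₂ = 89/129 = 0.68992.
Pooled p̂ = (371+89)/(587+129) = 460/716 = 0.64246.
SE = √(0.229706 × 0.00945552) = 0.04660.
z = (0.63203 − 0.68992)/0.04660 = -0.05789/0.04660 = -1.242.
p-value = P(Z < -1.242) ≈ 0.1071. With α = 0.025, fail to reject H₀.

z = -1.242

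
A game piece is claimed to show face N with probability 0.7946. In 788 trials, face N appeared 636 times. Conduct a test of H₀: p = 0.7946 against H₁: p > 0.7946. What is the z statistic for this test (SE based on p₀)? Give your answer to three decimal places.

z = 0.869

p̂ = 636/788 ≈ 0.80711.
Standard error under H₀: √(0.7946×0.2054/788) = 0.01439.
z = (0.80711 − 0.7946)/0.01439 = 0.01251/0.01439 = 0.869.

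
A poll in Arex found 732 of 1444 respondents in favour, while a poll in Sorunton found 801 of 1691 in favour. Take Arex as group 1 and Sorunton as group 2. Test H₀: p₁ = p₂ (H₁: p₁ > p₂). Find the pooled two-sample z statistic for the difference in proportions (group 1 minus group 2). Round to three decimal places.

z = 1.856

p̂₁ = 732/1444 = 0.506925, p̂₂ = 801/1691 = 0.473684.
Pooled p̂ = (732+801)/(1444+1691) = 1533/3135 = 0.488995.
SE = √(p̂(1−p̂)(1/n₁+1/n₂)) = √(0.488995·0.511005·0.00128389) = √(0.000320816) = 0.017911.
z = (0.506925 − 0.473684)/0.017911 = 0.033241/0.017911 = 1.856.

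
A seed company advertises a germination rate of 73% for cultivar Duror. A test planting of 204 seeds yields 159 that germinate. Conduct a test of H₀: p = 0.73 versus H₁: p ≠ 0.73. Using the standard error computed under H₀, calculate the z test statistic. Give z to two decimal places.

z = 1.59

p̂ = 159/204 ≈ 0.7794.
SE = √(p₀(1−p₀)/n) = √(0.1971/204) = 0.0311.
z = (0.7794 − 0.73)/0.0311 = 0.0494/0.0311 = 1.59.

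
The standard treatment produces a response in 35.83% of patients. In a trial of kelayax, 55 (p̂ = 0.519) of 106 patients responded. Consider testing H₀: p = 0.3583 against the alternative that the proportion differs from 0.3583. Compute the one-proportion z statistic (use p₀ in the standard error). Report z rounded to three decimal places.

z = 3.448

p̂ = 55/106 ≈ 0.51887.
SE = √(p₀(1−p₀)/n) = √(0.22992/106) = 0.04657.
z = (0.51887 − 0.3583)/0.04657 = 0.16057/0.04657 = 3.448.
Two-sided p-value ≈ 2·Φ(−3.448) = 0.0006.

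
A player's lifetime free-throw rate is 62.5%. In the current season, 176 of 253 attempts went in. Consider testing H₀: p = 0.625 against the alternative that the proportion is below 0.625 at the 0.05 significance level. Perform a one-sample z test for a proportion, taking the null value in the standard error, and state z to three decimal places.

p̂ = 176/253 = 0.69565.
Standard error under H₀: √(0.625×0.375/253) = 0.03044.
z = (0.69565 − 0.625)/0.03044 = 0.07065/0.03044 = 2.321.
p-value = P(Z < 2.321) ≈ 0.9899, so at α = 0.05 we fail to reject H₀.

z = 2.321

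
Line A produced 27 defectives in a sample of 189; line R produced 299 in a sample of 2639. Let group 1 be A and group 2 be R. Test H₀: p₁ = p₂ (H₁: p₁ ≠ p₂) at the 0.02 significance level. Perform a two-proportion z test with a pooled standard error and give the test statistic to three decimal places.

p̂₁ = 27/189 = 0.14286, p̂₂ = 299/2639 = 0.11330.
Pooled p̂ = (27+299)/(189+2639) = 326/2828 = 0.11528.
SE = √(p̂(1−p̂)(1/n₁+1/n₂)) = √(0.11528·0.88472·0.00566994) = √(0.000578262) = 0.02405.
z = (0.14286 − 0.11330)/0.02405 = 0.02956/0.02405 = 1.229.
Two-sided p-value ≈ 2·Φ(−1.229) = 0.2190; since p > α = 0.02, fail to reject H₀.

z = 1.229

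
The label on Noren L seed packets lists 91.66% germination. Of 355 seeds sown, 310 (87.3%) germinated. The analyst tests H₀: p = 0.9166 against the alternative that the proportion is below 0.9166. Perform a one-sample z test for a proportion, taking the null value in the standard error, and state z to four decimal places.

z = -2.9549

p̂ = 310/355 = 0.8732394.
SE = √(p₀(1−p₀)/n) = √(0.076444/355) = 0.0146743.
z = (0.8732394 − 0.9166)/0.0146743 = -0.0433606/0.0146743 = -2.9549.
p-value = P(Z < -2.955) ≈ 0.0016.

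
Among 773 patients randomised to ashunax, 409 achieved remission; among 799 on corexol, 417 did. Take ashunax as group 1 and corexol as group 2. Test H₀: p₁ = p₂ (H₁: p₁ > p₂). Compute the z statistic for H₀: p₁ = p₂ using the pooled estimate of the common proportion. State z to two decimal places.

z = 0.29

p̂₁ = 409/773 = 0.5291, p̂₂ = 417/799 = 0.5219.
Pooled p̂ = (409+417)/(773+799) = 826/1572 = 0.5254.
SE = √(p̂(1−p̂)(1/n₁+1/n₂)) = √(0.5254·0.4746·0.00254523) = √(0.000634658) = 0.0252.
z = (0.5291 − 0.5219)/0.0252 = 0.0072/0.0252 = 0.29.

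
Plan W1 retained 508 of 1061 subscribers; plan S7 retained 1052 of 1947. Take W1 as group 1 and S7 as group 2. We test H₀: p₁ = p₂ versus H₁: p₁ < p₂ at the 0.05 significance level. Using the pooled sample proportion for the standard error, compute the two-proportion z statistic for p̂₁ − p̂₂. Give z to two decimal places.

z = -3.23

p̂₁ = 508/1061 ≈ 0.47879, p̂₂ = 1052/1947 ≈ 0.54032.
Pooled p̂ = (508+1052)/(1061+1947) = 1560/3008 = 0.51862.
SE = √(p̂(1−p̂)(1/n₁+1/n₂)) = √(0.51862·0.48138·0.00145612) = √(0.000363525) = 0.01907.
z = (0.47879 − 0.54032)/0.01907 = -0.06153/0.01907 = -3.23.
p-value = P(Z < -3.227) ≈ 0.0006. With α = 0.05, reject H₀.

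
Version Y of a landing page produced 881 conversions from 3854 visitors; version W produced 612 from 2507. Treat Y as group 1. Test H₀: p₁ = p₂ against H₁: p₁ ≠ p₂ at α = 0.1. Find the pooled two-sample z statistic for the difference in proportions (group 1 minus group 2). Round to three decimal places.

p̂₁ = 881/3854 = 0.228594, p̂₂ = 612/2507 = 0.244116.
Pooled p̂ = (881+612)/(3854+2507) = 1493/6361 = 0.234712.
SE = √(p̂(1−p̂)(1/n₁+1/n₂)) = √(0.234712·0.765288·0.000658354) = √(0.000118255) = 0.010875.
z = (0.228594 − 0.244116)/0.010875 = -0.015522/0.010875 = -1.427.
p-value = 2·P(Z > 1.427) ≈ 0.1535. With α = 0.1, fail to reject H₀.

z = -1.427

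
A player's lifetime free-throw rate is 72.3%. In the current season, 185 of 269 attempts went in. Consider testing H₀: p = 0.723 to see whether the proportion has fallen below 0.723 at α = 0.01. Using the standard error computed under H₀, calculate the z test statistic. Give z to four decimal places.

z = -1.2925

p̂ = 185/269 = 0.687732.
Under H₀, SE = √(0.723·0.277/269) = √(0.000744502) = 0.027286.
z = (0.687732 − 0.723)/0.027286 = -0.035268/0.027286 = -1.2925.
p-value = P(Z < -1.293) ≈ 0.0981. With α = 0.01, fail to reject H₀.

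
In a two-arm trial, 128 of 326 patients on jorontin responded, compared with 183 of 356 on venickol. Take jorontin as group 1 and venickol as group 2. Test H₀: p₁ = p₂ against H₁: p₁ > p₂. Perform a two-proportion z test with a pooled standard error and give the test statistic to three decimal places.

p̂₁ = 128/326 = 0.39264, p̂₂ = 183/356 = 0.51404.
Pooled p̂ = (128+183)/(326+356) = 311/682 = 0.45601.
SE = √(0.248065 × 0.00587647) = 0.03818.
z = (0.39264 − 0.51404)/0.03818 = -0.12140/0.03818 = -3.180.

z = -3.180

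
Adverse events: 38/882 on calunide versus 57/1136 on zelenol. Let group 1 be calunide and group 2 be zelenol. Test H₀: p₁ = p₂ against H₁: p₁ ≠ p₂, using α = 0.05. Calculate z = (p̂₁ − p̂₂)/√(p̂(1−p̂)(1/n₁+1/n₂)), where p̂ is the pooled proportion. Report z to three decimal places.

p̂₁ = 38/882 ≈ 0.043084, p̂₂ = 57/1136 ≈ 0.050176.
Pooled p̂ = (38+57)/(882+1136) = 95/2018 = 0.047076.
SE = √(0.0448601 × 0.00201407) = 0.009505.
z = (0.043084 − 0.050176)/0.009505 = -0.007092/0.009505 = -0.746.
Two-sided p-value ≈ 2·Φ(−0.746) = 0.4556; since p > α = 0.05, fail to reject H₀.

z = -0.746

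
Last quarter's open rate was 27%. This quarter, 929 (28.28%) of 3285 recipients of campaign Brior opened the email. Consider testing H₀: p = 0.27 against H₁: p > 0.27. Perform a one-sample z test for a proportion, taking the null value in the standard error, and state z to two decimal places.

p̂ = 929/3285 = 0.28280.
Under H₀, SE = √(0.27·0.73/3285) = √(6e-05) = 0.00775.
z = (0.28280 − 0.27)/0.00775 = 0.01280/0.00775 = 1.65.
p-value = P(Z > 1.653) ≈ 0.0492.

z = 1.65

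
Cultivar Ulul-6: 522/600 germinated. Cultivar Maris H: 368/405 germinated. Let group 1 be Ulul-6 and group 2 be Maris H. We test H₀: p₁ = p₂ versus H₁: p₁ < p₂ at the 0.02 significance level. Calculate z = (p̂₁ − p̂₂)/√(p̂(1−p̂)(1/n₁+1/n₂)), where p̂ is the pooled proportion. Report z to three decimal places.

z = -1.888

p̂₁ = 522/600 = 0.87000, p̂₂ = 368/405 = 0.90864.
Pooled p̂ = (522+368)/(600+405) = 890/1005 = 0.88557.
SE = √(0.101334 × 0.0041358) = 0.02047.
z = (0.87000 − 0.90864)/0.02047 = -0.03864/0.02047 = -1.888.
p-value = P(Z < -1.888) ≈ 0.0295, so at α = 0.02 we fail to reject H₀.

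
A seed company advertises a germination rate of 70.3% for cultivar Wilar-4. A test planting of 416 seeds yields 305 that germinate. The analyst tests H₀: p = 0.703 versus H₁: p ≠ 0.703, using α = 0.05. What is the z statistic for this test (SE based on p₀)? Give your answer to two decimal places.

p̂ = 305/416 = 0.7332.
Under H₀, SE = √(0.703·0.297/416) = √(0.000501901) = 0.0224.
z = (0.7332 − 0.703)/0.0224 = 0.0302/0.0224 = 1.35.
p-value = 2·P(Z > 1.347) ≈ 0.1780; since p > α = 0.05, fail to reject H₀.

z = 1.35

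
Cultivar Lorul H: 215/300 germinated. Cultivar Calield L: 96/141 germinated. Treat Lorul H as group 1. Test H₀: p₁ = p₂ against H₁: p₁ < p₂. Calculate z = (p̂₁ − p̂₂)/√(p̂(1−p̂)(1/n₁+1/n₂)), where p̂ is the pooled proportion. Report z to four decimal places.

z = 0.7693

p̂₁ = 215/300 ≈ 0.716667, p̂₂ = 96/141 ≈ 0.680851.
Pooled p̂ = (215+96)/(300+141) = 311/441 = 0.705215.
SE = √(0.207887 × 0.0104255) = 0.046555.
z = (0.716667 − 0.680851)/0.046555 = 0.035816/0.046555 = 0.7693.
p-value = P(Z < 0.769) ≈ 0.7791.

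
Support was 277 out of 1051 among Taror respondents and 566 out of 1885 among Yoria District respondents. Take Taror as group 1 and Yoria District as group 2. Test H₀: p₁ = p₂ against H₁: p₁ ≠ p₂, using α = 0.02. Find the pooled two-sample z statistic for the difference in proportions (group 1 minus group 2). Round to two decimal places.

p̂₁ = 277/1051 = 0.2636, p̂₂ = 566/1885 = 0.3003.
Pooled p̂ = (277+566)/(1051+1885) = 843/2936 = 0.2871.
SE = √(0.204684 × 0.00148198) = 0.0174.
z = (0.2636 − 0.3003)/0.0174 = -0.0367/0.0174 = -2.11.
p-value = 2·P(Z > 2.108) ≈ 0.0351. With α = 0.02, fail to reject H₀.

z = -2.11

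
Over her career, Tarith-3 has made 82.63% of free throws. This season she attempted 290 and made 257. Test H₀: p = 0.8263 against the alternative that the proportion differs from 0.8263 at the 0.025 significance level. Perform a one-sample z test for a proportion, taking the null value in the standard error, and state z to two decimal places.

z = 2.69

p̂ = 257/290 = 0.88621.
SE = √(p₀(1−p₀)/n) = √(0.14353/290) = 0.02225.
z = (0.88621 − 0.8263)/0.02225 = 0.05991/0.02225 = 2.69.
Two-sided p-value ≈ 2·Φ(−2.693) = 0.0071. With α = 0.025, reject H₀.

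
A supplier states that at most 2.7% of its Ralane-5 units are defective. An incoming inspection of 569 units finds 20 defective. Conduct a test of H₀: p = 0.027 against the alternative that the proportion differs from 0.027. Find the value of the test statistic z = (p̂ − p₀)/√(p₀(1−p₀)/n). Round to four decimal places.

z = 1.1993

p̂ = 20/569 ≈ 0.035149.
SE = √(p₀(1−p₀)/n) = √(0.026271/569) = 0.006795.
z = (0.035149 − 0.027)/0.006795 = 0.008149/0.006795 = 1.1993.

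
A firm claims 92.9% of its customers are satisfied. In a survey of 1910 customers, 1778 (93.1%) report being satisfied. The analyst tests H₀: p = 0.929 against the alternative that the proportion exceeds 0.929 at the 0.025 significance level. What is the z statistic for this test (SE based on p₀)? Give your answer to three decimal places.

p̂ = 1778/1910 ≈ 0.930890.
SE = √(p₀(1−p₀)/n) = √(0.065959/1910) = 0.005877.
z = (0.930890 − 0.929)/0.005877 = 0.001890/0.005877 = 0.322.
p-value = P(Z > 0.322) ≈ 0.3739; since p > α = 0.025, fail to reject H₀.

z = 0.322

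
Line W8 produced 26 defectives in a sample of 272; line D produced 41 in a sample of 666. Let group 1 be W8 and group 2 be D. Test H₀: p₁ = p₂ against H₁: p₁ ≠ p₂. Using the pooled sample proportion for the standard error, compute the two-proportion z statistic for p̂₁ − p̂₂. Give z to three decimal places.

z = 1.836

p̂₁ = 26/272 ≈ 0.09559, p̂₂ = 41/666 ≈ 0.06156.
Pooled p̂ = (26+41)/(272+666) = 67/938 = 0.07143.
SE = √(0.0663265 × 0.00517797) = 0.01853.
z = (0.09559 − 0.06156)/0.01853 = 0.03403/0.01853 = 1.836.
p-value = 2·P(Z > 1.836) ≈ 0.0663.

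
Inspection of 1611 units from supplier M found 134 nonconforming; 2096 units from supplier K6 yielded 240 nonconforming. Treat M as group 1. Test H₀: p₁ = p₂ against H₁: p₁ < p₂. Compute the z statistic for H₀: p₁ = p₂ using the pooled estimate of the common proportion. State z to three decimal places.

p̂₁ = 134/1611 ≈ 0.083178, p̂₂ = 240/2096 ≈ 0.114504.
Pooled p̂ = (134+240)/(1611+2096) = 374/3707 = 0.100890.
SE = √(p̂(1−p̂)(1/n₁+1/n₂)) = √(0.100890·0.899110·0.00109783) = √(9.95858e-05) = 0.009979.
z = (0.083178 − 0.114504)/0.009979 = -0.031326/0.009979 = -3.139.

z = -3.139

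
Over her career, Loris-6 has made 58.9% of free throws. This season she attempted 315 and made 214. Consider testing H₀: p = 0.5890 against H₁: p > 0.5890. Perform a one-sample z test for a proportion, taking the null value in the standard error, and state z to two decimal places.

p̂ = 214/315 ≈ 0.6794.
Standard error under H₀: √(0.589×0.411/315) = 0.0277.
z = (0.6794 − 0.589)/0.0277 = 0.0904/0.0277 = 3.26.
p-value = P(Z > 3.260) ≈ 0.0006.

z = 3.26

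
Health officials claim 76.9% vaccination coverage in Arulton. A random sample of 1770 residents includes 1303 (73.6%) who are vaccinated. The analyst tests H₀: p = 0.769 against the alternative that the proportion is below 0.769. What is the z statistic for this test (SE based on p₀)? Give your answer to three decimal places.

z = -3.278

p̂ = 1303/1770 ≈ 0.736158.
Standard error under H₀: √(0.769×0.231/1770) = 0.010018.
z = (0.736158 − 0.769)/0.010018 = -0.032842/0.010018 = -3.278.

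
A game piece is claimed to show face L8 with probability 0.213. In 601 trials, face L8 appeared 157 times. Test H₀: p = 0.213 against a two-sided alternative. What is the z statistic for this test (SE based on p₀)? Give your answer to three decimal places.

z = 2.888

p̂ = 157/601 = 0.26123.
SE = √(p₀(1−p₀)/n) = √(0.16763/601) = 0.01670.
z = (0.26123 − 0.213)/0.01670 = 0.04823/0.01670 = 2.888.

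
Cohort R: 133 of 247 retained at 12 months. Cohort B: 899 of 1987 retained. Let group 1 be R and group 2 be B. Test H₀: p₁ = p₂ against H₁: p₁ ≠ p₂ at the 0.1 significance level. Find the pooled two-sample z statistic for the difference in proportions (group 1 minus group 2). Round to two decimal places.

p̂₁ = 133/247 = 0.5385, p̂₂ = 899/1987 = 0.4524.
Pooled p̂ = (133+899)/(247+1987) = 1032/2234 = 0.4620.
SE = √(p̂(1−p̂)(1/n₁+1/n₂)) = √(0.4620·0.5380·0.00455185) = √(0.00113137) = 0.0336.
z = (0.5385 − 0.4524)/0.0336 = 0.0861/0.0336 = 2.56.
p-value = 2·P(Z > 2.557) ≈ 0.0105; since p < α = 0.1, reject H₀.

z = 2.56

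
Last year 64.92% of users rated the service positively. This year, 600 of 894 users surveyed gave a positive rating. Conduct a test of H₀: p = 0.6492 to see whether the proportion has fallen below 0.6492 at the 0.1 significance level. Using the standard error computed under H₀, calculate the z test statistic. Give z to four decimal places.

z = 1.3747

p̂ = 600/894 ≈ 0.671141.
Under H₀, SE = √(0.6492·0.3508/894) = √(0.000254742) = 0.015961.
z = (0.671141 − 0.6492)/0.015961 = 0.021941/0.015961 = 1.3747.
p-value = P(Z < 1.375) ≈ 0.9154, so at α = 0.1 we fail to reject H₀.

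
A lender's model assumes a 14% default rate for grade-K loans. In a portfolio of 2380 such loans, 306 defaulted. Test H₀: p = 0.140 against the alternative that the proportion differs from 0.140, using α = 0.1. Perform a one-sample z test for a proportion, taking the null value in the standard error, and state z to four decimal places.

z = -1.6068

p̂ = 306/2380 = 0.128571.
Under H₀, SE = √(0.14·0.86/2380) = √(5.05882e-05) = 0.007113.
z = (0.128571 − 0.14)/0.007113 = -0.011429/0.007113 = -1.6068.
p-value = 2·P(Z > 1.607) ≈ 0.1081. With α = 0.1, fail to reject H₀.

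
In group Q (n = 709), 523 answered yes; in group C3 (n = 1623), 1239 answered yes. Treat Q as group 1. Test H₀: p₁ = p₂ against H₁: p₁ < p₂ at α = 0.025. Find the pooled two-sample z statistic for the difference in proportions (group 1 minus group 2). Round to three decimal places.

z = -1.331

p̂₁ = 523/709 ≈ 0.737659, p̂₂ = 1239/1623 ≈ 0.763401.
Pooled p̂ = (523+1239)/(709+1623) = 1762/2332 = 0.755575.
SE = √(0.184682 × 0.00202658) = 0.019346.
z = (0.737659 − 0.763401)/0.019346 = -0.025742/0.019346 = -1.331.
p-value = P(Z < -1.331) ≈ 0.0917, so at α = 0.025 we fail to reject H₀.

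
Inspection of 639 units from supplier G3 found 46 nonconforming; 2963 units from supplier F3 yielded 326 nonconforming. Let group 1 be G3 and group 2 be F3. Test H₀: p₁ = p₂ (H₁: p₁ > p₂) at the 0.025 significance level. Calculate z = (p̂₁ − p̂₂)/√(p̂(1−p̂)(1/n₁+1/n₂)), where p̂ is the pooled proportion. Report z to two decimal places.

z = -2.87

p̂₁ = 46/639 = 0.07199, p̂₂ = 326/2963 = 0.11002.
Pooled p̂ = (46+326)/(639+2963) = 372/3602 = 0.10328.
SE = √(p̂(1−p̂)(1/n₁+1/n₂)) = √(0.10328·0.89672·0.00190244) = √(0.000176185) = 0.01327.
z = (0.07199 − 0.11002)/0.01327 = -0.03803/0.01327 = -2.87.
p-value = P(Z > -2.866) ≈ 0.9979. With α = 0.025, fail to reject H₀.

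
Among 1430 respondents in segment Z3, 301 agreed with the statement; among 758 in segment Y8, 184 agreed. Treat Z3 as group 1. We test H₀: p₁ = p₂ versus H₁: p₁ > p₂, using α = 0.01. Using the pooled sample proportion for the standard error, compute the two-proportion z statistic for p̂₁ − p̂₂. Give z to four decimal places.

p̂₁ = 301/1430 ≈ 0.2104895, p̂₂ = 184/758 ≈ 0.2427441.
Pooled p̂ = (301+184)/(1430+758) = 485/2188 = 0.2216636.
SE = √(p̂(1−p̂)(1/n₁+1/n₂)) = √(0.2216636·0.7783364·0.00201856) = √(0.00034826) = 0.0186617.
z = (0.2104895 − 0.2427441)/0.0186617 = -0.0322546/0.0186617 = -1.7284.
p-value = P(Z > -1.728) ≈ 0.9580, so at α = 0.01 we fail to reject H₀.

z = -1.7284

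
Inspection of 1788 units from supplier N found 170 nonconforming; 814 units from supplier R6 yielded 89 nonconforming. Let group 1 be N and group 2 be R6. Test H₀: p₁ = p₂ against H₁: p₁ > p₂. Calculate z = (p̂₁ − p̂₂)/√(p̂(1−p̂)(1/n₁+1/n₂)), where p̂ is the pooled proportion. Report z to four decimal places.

p̂₁ = 170/1788 ≈ 0.095078, p̂₂ = 89/814 ≈ 0.109337.
Pooled p̂ = (170+89)/(1788+814) = 259/2602 = 0.099539.
SE = √(p̂(1−p̂)(1/n₁+1/n₂)) = √(0.099539·0.900461·0.00178779) = √(0.000160241) = 0.012659.
z = (0.095078 − 0.109337)/0.012659 = -0.014259/0.012659 = -1.1264.
p-value = P(Z > -1.126) ≈ 0.8700.

z = -1.1264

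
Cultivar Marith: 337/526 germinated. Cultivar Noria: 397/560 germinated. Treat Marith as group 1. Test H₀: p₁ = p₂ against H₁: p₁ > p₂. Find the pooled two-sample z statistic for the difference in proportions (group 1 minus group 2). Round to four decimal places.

p̂₁ = 337/526 ≈ 0.640684, p̂₂ = 397/560 ≈ 0.708929.
Pooled p̂ = (337+397)/(526+560) = 734/1086 = 0.675875.
SE = √(p̂(1−p̂)(1/n₁+1/n₂)) = √(0.675875·0.324125·0.00368685) = √(0.000807672) = 0.028420.
z = (0.640684 − 0.708929)/0.028420 = -0.068245/0.028420 = -2.4013.

z = -2.4013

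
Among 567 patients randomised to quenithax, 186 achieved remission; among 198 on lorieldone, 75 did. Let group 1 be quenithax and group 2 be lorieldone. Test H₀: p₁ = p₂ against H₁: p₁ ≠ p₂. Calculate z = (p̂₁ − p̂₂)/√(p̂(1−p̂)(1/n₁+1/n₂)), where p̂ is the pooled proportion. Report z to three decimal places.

p̂₁ = 186/567 = 0.32804, p̂₂ = 75/198 = 0.37879.
Pooled p̂ = (186+75)/(567+198) = 261/765 = 0.34118.
SE = √(0.224775 × 0.00681417) = 0.03914.
z = (0.32804 − 0.37879)/0.03914 = -0.05075/0.03914 = -1.297.

z = -1.297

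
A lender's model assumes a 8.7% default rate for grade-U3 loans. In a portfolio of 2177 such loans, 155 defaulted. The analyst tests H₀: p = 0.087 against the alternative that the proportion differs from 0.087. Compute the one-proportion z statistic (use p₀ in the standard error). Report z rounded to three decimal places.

z = -2.616

p̂ = 155/2177 = 0.07120.
SE = √(p₀(1−p₀)/n) = √(0.079431/2177) = 0.00604.
z = (0.07120 − 0.087)/0.00604 = -0.01580/0.00604 = -2.616.
p-value = 2·P(Z > 2.616) ≈ 0.0089.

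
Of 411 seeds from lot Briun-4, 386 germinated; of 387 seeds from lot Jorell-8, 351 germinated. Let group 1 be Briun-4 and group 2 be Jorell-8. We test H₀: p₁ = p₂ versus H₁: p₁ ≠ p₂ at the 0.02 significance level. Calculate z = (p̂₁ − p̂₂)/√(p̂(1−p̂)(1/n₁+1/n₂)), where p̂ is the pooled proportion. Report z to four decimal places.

z = 1.7107

p̂₁ = 386/411 ≈ 0.939173, p̂₂ = 351/387 ≈ 0.906977.
Pooled p̂ = (386+351)/(411+387) = 737/798 = 0.923559.
SE = √(0.0705979 × 0.00501707) = 0.018820.
z = (0.939173 − 0.906977)/0.018820 = 0.032196/0.018820 = 1.7107.
p-value = 2·P(Z > 1.711) ≈ 0.0871, so at α = 0.02 we fail to reject H₀.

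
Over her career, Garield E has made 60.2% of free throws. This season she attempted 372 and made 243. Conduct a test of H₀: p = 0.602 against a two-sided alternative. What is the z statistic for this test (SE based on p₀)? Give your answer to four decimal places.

p̂ = 243/372 ≈ 0.6532258.
Standard error under H₀: √(0.602×0.398/372) = 0.0253786.
z = (0.6532258 − 0.602)/0.0253786 = 0.0512258/0.0253786 = 2.0185.

z = 2.0185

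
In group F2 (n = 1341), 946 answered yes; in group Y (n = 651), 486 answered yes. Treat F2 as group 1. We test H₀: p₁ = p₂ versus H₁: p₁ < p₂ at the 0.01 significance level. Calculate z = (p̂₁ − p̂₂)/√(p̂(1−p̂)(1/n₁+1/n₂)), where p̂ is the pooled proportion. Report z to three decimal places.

z = -1.914

p̂₁ = 946/1341 = 0.70544, p̂₂ = 486/651 = 0.74654.
Pooled p̂ = (946+486)/(1341+651) = 1432/1992 = 0.71888.
SE = √(0.202094 × 0.00228181) = 0.02147.
z = (0.70544 − 0.74654)/0.02147 = -0.04110/0.02147 = -1.914.
p-value = P(Z < -1.914) ≈ 0.0278; since p > α = 0.01, fail to reject H₀.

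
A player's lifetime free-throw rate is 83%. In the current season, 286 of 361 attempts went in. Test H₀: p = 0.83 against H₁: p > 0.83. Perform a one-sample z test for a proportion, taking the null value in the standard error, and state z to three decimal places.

z = -1.910

p̂ = 286/361 ≈ 0.79224.
Under H₀, SE = √(0.83·0.17/361) = √(0.000390859) = 0.01977.
z = (0.79224 − 0.83)/0.01977 = -0.03776/0.01977 = -1.910.
p-value = P(Z > -1.910) ≈ 0.9719.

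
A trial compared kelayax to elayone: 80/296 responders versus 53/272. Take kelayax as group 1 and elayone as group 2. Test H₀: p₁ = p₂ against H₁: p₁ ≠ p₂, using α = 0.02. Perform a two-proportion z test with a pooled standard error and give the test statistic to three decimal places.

p̂₁ = 80/296 ≈ 0.27027, p̂₂ = 53/272 ≈ 0.19485.
Pooled p̂ = (80+53)/(296+272) = 133/568 = 0.23415.
SE = √(0.179326 × 0.00705485) = 0.03557.
z = (0.27027 − 0.19485)/0.03557 = 0.07542/0.03557 = 2.120.
Two-sided p-value ≈ 2·Φ(−2.120) = 0.0340. With α = 0.02, fail to reject H₀.

z = 2.120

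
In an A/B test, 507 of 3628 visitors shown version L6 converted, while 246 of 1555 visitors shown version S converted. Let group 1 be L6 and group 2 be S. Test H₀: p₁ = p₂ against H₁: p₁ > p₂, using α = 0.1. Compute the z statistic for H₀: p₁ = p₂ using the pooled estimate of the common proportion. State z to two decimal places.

p̂₁ = 507/3628 = 0.1397, p̂₂ = 246/1555 = 0.1582.
Pooled p̂ = (507+246)/(3628+1555) = 753/5183 = 0.1453.
SE = √(0.124176 × 0.000918721) = 0.0107.
z = (0.1397 − 0.1582)/0.0107 = -0.0185/0.0107 = -1.73.
p-value = P(Z > -1.728) ≈ 0.9580, so at α = 0.1 we fail to reject H₀.

z = -1.73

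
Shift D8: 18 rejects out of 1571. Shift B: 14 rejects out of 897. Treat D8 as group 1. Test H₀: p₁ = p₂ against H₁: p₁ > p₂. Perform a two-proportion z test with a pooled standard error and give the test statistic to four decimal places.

p̂₁ = 18/1571 ≈ 0.011458, p̂₂ = 14/897 ≈ 0.015608.
Pooled p̂ = (18+14)/(1571+897) = 32/2468 = 0.012966.
SE = √(p̂(1−p̂)(1/n₁+1/n₂)) = √(0.012966·0.987034·0.00175136) = √(2.24137e-05) = 0.004734.
z = (0.011458 − 0.015608)/0.004734 = -0.004150/0.004734 = -0.8766.
p-value = P(Z > -0.877) ≈ 0.8096.

z = -0.8766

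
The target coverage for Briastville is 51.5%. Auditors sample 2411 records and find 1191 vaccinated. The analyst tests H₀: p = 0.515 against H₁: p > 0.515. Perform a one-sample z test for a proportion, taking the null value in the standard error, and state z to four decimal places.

p̂ = 1191/2411 = 0.493986.
Standard error under H₀: √(0.515×0.485/2411) = 0.010178.
z = (0.493986 − 0.515)/0.010178 = -0.021014/0.010178 = -2.0646.

z = -2.0646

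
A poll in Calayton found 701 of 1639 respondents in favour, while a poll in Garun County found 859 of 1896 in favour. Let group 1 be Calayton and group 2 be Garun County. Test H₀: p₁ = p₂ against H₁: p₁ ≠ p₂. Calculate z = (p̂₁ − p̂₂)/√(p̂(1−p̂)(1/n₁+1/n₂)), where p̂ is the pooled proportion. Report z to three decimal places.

p̂₁ = 701/1639 = 0.42770, p̂₂ = 859/1896 = 0.45306.
Pooled p̂ = (701+859)/(1639+1896) = 1560/3535 = 0.44130.
SE = √(0.246554 × 0.00113755) = 0.01675.
z = (0.42770 − 0.45306)/0.01675 = -0.02536/0.01675 = -1.514.
Two-sided p-value ≈ 2·Φ(−1.514) = 0.1300.

z = -1.514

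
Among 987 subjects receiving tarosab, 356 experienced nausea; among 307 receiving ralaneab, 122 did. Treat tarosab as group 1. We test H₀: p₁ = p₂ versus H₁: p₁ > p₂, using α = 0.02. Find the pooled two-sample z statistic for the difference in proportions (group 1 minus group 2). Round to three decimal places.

p̂₁ = 356/987 = 0.36069, p̂₂ = 122/307 = 0.39739.
Pooled p̂ = (356+122)/(987+307) = 478/1294 = 0.36940.
SE = √(p̂(1−p̂)(1/n₁+1/n₂)) = √(0.36940·0.63060·0.0042705) = √(0.000994783) = 0.03154.
z = (0.36069 − 0.39739)/0.03154 = -0.03670/0.03154 = -1.164.
p-value = P(Z > -1.164) ≈ 0.8777. With α = 0.02, fail to reject H₀.

z = -1.164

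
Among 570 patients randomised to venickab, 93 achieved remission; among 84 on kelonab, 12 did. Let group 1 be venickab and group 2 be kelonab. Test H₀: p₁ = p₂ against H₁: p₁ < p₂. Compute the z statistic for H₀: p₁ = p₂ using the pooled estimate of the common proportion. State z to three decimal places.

z = 0.473

p̂₁ = 93/570 ≈ 0.16316, p̂₂ = 12/84 ≈ 0.14286.
Pooled p̂ = (93+12)/(570+84) = 105/654 = 0.16055.
SE = √(0.134774 × 0.0136591) = 0.04291.
z = (0.16316 − 0.14286)/0.04291 = 0.02030/0.04291 = 0.473.
p-value = P(Z < 0.473) ≈ 0.6819.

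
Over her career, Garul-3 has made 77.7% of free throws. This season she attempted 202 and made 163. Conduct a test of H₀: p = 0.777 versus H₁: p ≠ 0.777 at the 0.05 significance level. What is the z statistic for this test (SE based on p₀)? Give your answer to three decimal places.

z = 1.022

p̂ = 163/202 ≈ 0.80693.
SE = √(p₀(1−p₀)/n) = √(0.17327/202) = 0.02929.
z = (0.80693 − 0.777)/0.02929 = 0.02993/0.02929 = 1.022.
p-value = 2·P(Z > 1.022) ≈ 0.3068, so at α = 0.05 we fail to reject H₀.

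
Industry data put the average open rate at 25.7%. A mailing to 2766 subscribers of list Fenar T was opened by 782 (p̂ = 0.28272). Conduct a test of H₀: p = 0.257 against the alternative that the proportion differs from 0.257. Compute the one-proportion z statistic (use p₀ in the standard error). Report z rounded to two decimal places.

p̂ = 782/2766 = 0.2827.
SE = √(p₀(1−p₀)/n) = √(0.19095/2766) = 0.0083.
z = (0.2827 − 0.257)/0.0083 = 0.0257/0.0083 = 3.10.
p-value = 2·P(Z > 3.095) ≈ 0.0020.

z = 3.10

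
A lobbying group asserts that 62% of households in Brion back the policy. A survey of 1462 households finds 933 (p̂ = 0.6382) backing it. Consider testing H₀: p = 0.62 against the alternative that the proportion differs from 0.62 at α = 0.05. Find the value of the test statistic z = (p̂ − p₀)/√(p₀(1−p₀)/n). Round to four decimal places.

z = 1.4311

p̂ = 933/1462 ≈ 0.638167.
Under H₀, SE = √(0.62·0.38/1462) = √(0.000161149) = 0.012694.
z = (0.638167 − 0.62)/0.012694 = 0.018167/0.012694 = 1.4311.
p-value = 2·P(Z > 1.431) ≈ 0.1524. With α = 0.05, fail to reject H₀.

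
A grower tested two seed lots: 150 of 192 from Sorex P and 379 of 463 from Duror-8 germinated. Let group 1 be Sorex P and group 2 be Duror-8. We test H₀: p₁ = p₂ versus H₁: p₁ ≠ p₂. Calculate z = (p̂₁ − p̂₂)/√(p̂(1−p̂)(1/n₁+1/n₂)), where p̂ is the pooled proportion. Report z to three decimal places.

z = -1.103

p̂₁ = 150/192 ≈ 0.78125, p̂₂ = 379/463 ≈ 0.81857.
Pooled p̂ = (150+379)/(192+463) = 529/655 = 0.80763.
SE = √(p̂(1−p̂)(1/n₁+1/n₂)) = √(0.80763·0.19237·0.00736816) = √(0.00114473) = 0.03383.
z = (0.78125 − 0.81857)/0.03383 = -0.03732/0.03383 = -1.103.
Two-sided p-value ≈ 2·Φ(−1.103) = 0.2700.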